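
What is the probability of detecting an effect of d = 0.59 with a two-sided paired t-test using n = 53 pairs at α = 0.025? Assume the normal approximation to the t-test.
Power ≈ 0.98

Power calculation (paired t-test, normal approximation):
z_β = d · √n - z_{α/2}
z_β = 0.59 · √53 - 2.241
z_β = 0.59 · 7.280 - 2.241
z_β = 2.054

Power = Φ(z_β) = Φ(2.054) ≈ 0.980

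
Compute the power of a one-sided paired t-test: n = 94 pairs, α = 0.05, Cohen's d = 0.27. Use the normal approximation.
Power ≈ 0.83

Power calculation (paired t-test, normal approximation):
z_β = d · √n - z_α
z_β = 0.27 · √94 - 1.645
z_β = 0.27 · 9.695 - 1.645
z_β = 0.973

Power = Φ(z_β) = Φ(0.973) ≈ 0.835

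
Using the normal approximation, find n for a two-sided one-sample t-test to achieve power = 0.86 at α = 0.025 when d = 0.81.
n = 17

Sample size formula (one-sample t-test, normal approximation):
n = ((z_{α/2} + z_β) / d)²

z_{α/2} = 2.241 (for α = 0.025, two-sided)
z_β = 1.080 (for power = 0.86)
d = 0.81

n = ((2.241 + 1.080) / 0.81)²
n = (4.100)²
n ≈ 16.81
Round up to the next whole number: n = 17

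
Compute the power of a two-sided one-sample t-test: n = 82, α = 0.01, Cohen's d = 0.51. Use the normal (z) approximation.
Power ≈ 0.98

Power calculation (one-sample t-test, normal approximation):
z_β = d · √n - z_{α/2}
z_β = 0.51 · √82 - 2.576
z_β = 0.51 · 9.055 - 2.576
z_β = 2.042

Power = Φ(z_β) = Φ(2.042) ≈ 0.979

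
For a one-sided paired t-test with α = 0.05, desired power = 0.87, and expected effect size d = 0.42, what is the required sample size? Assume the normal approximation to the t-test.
n = 44 pairs

Sample size formula (paired t-test, normal approximation):
n = ((z_α + z_β) / d)²

z_α = 1.645 (for α = 0.05, one-sided)
z_β = 1.126 (for power = 0.87)
d = 0.42

n = ((1.645 + 1.126) / 0.42)²
n = (6.598)²
n ≈ 43.53
Round up to the next whole number: n = 44 pairs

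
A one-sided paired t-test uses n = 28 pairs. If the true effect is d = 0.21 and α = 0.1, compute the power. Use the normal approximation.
Power ≈ 0.43

Power calculation (paired t-test, normal approximation):
z_β = d · √n - z_α
z_β = 0.21 · √28 - 1.282
z_β = 0.21 · 5.292 - 1.282
z_β = -0.170

Power = Φ(z_β) = Φ(-0.170) ≈ 0.432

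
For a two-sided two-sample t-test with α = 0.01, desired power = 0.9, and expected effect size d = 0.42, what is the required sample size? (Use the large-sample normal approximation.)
n = 169 per group

Sample size formula (two-sample t-test, normal approximation):
n = 2 · ((z_{α/2} + z_β) / d)²

z_{α/2} = 2.576 (for α = 0.01, two-sided)
z_β = 1.282 (for power = 0.9)
d = 0.42

n = 2 · ((2.576 + 1.282) / 0.42)²
n = 2 · (9.186)²
n ≈ 168.77
Round up to the next whole number: n = 169 per group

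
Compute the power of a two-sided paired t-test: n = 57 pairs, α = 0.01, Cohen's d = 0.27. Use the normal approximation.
Power ≈ 0.30

Power calculation (paired t-test, normal approximation):
z_β = d · √n - z_{α/2}
z_β = 0.27 · √57 - 2.576
z_β = 0.27 · 7.550 - 2.576
z_β = -0.537

Power = Φ(z_β) = Φ(-0.537) ≈ 0.296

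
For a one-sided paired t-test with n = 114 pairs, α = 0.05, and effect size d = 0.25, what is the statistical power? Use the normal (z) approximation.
Power ≈ 0.85

Power calculation (paired t-test, normal approximation):
z_β = d · √n - z_α
z_β = 0.25 · √114 - 1.645
z_β = 0.25 · 10.677 - 1.645
z_β = 1.024

Power = Φ(z_β) = Φ(1.024) ≈ 0.847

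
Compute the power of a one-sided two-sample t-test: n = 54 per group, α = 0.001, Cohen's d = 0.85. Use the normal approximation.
Power ≈ 0.91

Power calculation (two-sample t-test, normal approximation):
z_β = d · √(n/2) - z_α
z_β = 0.85 · √(54/2) - 3.090
z_β = 0.85 · 5.196 - 3.090
z_β = 1.326

Power = Φ(z_β) = Φ(1.326) ≈ 0.908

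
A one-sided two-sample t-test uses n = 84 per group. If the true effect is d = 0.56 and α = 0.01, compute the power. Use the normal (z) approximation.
Power ≈ 0.90

Power calculation (two-sample t-test, normal approximation):
z_β = d · √(n/2) - z_α
z_β = 0.56 · √(84/2) - 2.326
z_β = 0.56 · 6.481 - 2.326
z_β = 1.303

Power = Φ(z_β) = Φ(1.303) ≈ 0.904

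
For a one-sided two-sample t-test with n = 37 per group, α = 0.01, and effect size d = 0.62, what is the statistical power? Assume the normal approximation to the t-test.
Power ≈ 0.63

Power calculation (two-sample t-test, normal approximation):
z_β = d · √(n/2) - z_α
z_β = 0.62 · √(37/2) - 2.326
z_β = 0.62 · 4.301 - 2.326
z_β = 0.340

Power = Φ(z_β) = Φ(0.340) ≈ 0.633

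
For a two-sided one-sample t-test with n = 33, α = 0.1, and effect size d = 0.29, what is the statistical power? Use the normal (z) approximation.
Power ≈ 0.51

Power calculation (one-sample t-test, normal approximation):
z_β = d · √n - z_{α/2}
z_β = 0.29 · √33 - 1.645
z_β = 0.29 · 5.745 - 1.645
z_β = 0.021

Power = Φ(z_β) = Φ(0.021) ≈ 0.508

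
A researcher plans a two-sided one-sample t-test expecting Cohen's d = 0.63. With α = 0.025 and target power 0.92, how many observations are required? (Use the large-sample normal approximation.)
n = 34

Sample size formula (one-sample t-test, normal approximation):
n = ((z_{α/2} + z_β) / d)²

z_{α/2} = 2.241 (for α = 0.025, two-sided)
z_β = 1.405 (for power = 0.92)
d = 0.63

n = ((2.241 + 1.405) / 0.63)²
n = (5.787)²
n ≈ 33.49
Round up to the next whole number: n = 34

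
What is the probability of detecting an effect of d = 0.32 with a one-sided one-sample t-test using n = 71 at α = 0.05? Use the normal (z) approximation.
Power ≈ 0.85

Power calculation (one-sample t-test, normal approximation):
z_β = d · √n - z_α
z_β = 0.32 · √71 - 1.645
z_β = 0.32 · 8.426 - 1.645
z_β = 1.052

Power = Φ(z_β) = Φ(1.052) ≈ 0.853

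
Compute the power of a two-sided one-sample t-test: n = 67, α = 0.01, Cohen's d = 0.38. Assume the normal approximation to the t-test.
Power ≈ 0.70

Power calculation (one-sample t-test, normal approximation):
z_β = d · √n - z_{α/2}
z_β = 0.38 · √67 - 2.576
z_β = 0.38 · 8.185 - 2.576
z_β = 0.535

Power = Φ(z_β) = Φ(0.535) ≈ 0.704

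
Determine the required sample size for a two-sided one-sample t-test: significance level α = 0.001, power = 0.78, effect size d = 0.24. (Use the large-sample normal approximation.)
n = 287

Sample size formula (one-sample t-test, normal approximation):
n = ((z_{α/2} + z_β) / d)²

z_{α/2} = 3.291 (for α = 0.001, two-sided)
z_β = 0.772 (for power = 0.78)
d = 0.24

n = ((3.291 + 0.772) / 0.24)²
n = (16.929)²
n ≈ 286.59
Round up to the next whole number: n = 287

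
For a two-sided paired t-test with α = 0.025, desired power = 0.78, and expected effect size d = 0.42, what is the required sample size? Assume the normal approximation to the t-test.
n = 52 pairs

Sample size formula (paired t-test, normal approximation):
n = ((z_{α/2} + z_β) / d)²

z_{α/2} = 2.241 (for α = 0.025, two-sided)
z_β = 0.772 (for power = 0.78)
d = 0.42

n = ((2.241 + 0.772) / 0.42)²
n = (7.174)²
n ≈ 51.47
Round up to the next whole number: n = 52 pairs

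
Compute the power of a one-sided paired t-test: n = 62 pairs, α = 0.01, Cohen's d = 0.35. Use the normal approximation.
Power ≈ 0.67

Power calculation (paired t-test, normal approximation):
z_β = d · √n - z_α
z_β = 0.35 · √62 - 2.326
z_β = 0.35 · 7.874 - 2.326
z_β = 0.430

Power = Φ(z_β) = Φ(0.430) ≈ 0.666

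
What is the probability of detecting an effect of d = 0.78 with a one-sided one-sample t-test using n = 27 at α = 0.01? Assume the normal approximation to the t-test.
Power ≈ 0.96

Power calculation (one-sample t-test, normal approximation):
z_β = d · √n - z_α
z_β = 0.78 · √27 - 2.326
z_β = 0.78 · 5.196 - 2.326
z_β = 1.727

Power = Φ(z_β) = Φ(1.727) ≈ 0.958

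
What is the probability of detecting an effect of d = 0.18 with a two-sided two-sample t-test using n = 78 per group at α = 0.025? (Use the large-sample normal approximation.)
Power ≈ 0.13

Power calculation (two-sample t-test, normal approximation):
z_β = d · √(n/2) - z_{α/2}
z_β = 0.18 · √(78/2) - 2.241
z_β = 0.18 · 6.245 - 2.241
z_β = -1.117

Power = Φ(z_β) = Φ(-1.117) ≈ 0.132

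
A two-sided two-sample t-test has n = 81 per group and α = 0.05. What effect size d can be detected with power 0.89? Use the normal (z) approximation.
d ≈ 0.50

Minimum detectable effect (two-sample t-test, normal approximation):
d = (z_{α/2} + z_β) / √(n/2)
d = (1.960 + 1.227) / √(81/2)
d = 3.186 / 6.364
d ≈ 0.50

By Cohen's convention (0.2 small / 0.5 medium / 0.8 large): medium effect.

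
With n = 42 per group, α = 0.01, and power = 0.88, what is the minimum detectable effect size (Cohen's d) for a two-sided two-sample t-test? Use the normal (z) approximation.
d ≈ 0.82

Minimum detectable effect (two-sample t-test, normal approximation):
d = (z_{α/2} + z_β) / √(n/2)
d = (2.576 + 1.175) / √(42/2)
d = 3.751 / 4.583
d ≈ 0.82

By Cohen's convention (0.2 small / 0.5 medium / 0.8 large): large effect.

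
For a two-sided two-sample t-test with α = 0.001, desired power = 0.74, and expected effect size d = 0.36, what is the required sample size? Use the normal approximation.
n = 239 per group

Sample size formula (two-sample t-test, normal approximation):
n = 2 · ((z_{α/2} + z_β) / d)²

z_{α/2} = 3.291 (for α = 0.001, two-sided)
z_β = 0.643 (for power = 0.74)
d = 0.36

n = 2 · ((3.291 + 0.643) / 0.36)²
n = 2 · (10.928)²
n ≈ 238.84
Round up to the next whole number: n = 239 per group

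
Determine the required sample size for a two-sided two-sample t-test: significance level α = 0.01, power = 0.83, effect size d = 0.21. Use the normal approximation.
n = 566 per group

Sample size formula (two-sample t-test, normal approximation):
n = 2 · ((z_{α/2} + z_β) / d)²

z_{α/2} = 2.576 (for α = 0.01, two-sided)
z_β = 0.954 (for power = 0.83)
d = 0.21

n = 2 · ((2.576 + 0.954) / 0.21)²
n = 2 · (16.810)²
n ≈ 565.15
Round up to the next whole number: n = 566 per group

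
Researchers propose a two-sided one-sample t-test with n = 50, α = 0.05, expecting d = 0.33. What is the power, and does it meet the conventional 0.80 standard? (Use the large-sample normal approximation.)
Power ≈ 0.65; the study is underpowered (power < 0.80)

Power calculation (one-sample t-test, normal approximation):
z_β = d · √n - z_{α/2}
z_β = 0.33 · √50 - 1.960
z_β = 0.33 · 7.071 - 1.960
z_β = 0.373

Power = Φ(z_β) = Φ(0.373) ≈ 0.646

Effect size d = 0.33 is small by Cohen's convention (0.2/0.5/0.8).

Threshold: power ≥ 0.80 is conventionally adequate.
Power ≈ 0.65 → the study is underpowered (power < 0.80).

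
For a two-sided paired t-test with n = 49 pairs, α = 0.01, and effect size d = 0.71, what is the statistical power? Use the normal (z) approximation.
Power ≈ 0.99

Power calculation (paired t-test, normal approximation):
z_β = d · √n - z_{α/2}
z_β = 0.71 · √49 - 2.576
z_β = 0.71 · 7.000 - 2.576
z_β = 2.394

Power = Φ(z_β) = Φ(2.394) ≈ 0.992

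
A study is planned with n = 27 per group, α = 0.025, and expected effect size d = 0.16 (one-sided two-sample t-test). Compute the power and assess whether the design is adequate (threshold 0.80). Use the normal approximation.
Power ≈ 0.09; the study is underpowered (power < 0.80)

Power calculation (two-sample t-test, normal approximation):
z_β = d · √(n/2) - z_α
z_β = 0.16 · √(27/2) - 1.960
z_β = 0.16 · 3.674 - 1.960
z_β = -1.372

Power = Φ(z_β) = Φ(-1.372) ≈ 0.085

Effect size d = 0.16 is very small by Cohen's convention (0.2/0.5/0.8).

Threshold: power ≥ 0.80 is conventionally adequate.
Power ≈ 0.09 → the study is underpowered (power < 0.80).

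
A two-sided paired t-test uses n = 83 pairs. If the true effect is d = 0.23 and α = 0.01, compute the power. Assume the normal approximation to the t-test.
Power ≈ 0.32

Power calculation (paired t-test, normal approximation):
z_β = d · √n - z_{α/2}
z_β = 0.23 · √83 - 2.576
z_β = 0.23 · 9.110 - 2.576
z_β = -0.480

Power = Φ(z_β) = Φ(-0.480) ≈ 0.315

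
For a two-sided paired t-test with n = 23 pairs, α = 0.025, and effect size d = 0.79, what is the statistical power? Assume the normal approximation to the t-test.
Power ≈ 0.94

Power calculation (paired t-test, normal approximation):
z_β = d · √n - z_{α/2}
z_β = 0.79 · √23 - 2.241
z_β = 0.79 · 4.796 - 2.241
z_β = 1.547

Power = Φ(z_β) = Φ(1.547) ≈ 0.939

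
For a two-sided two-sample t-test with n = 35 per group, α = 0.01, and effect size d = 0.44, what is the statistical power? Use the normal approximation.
Power ≈ 0.23

Power calculation (two-sample t-test, normal approximation):
z_β = d · √(n/2) - z_{α/2}
z_β = 0.44 · √(35/2) - 2.576
z_β = 0.44 · 4.183 - 2.576
z_β = -0.735

Power = Φ(z_β) = Φ(-0.735) ≈ 0.231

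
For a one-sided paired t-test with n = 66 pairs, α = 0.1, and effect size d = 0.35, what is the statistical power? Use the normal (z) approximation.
Power ≈ 0.94

Power calculation (paired t-test, normal approximation):
z_β = d · √n - z_α
z_β = 0.35 · √66 - 1.282
z_β = 0.35 · 8.124 - 1.282
z_β = 1.562

Power = Φ(z_β) = Φ(1.562) ≈ 0.941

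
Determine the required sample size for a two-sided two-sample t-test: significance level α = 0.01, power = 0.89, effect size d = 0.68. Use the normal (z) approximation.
n = 63 per group

Sample size formula (two-sample t-test, normal approximation):
n = 2 · ((z_{α/2} + z_β) / d)²

z_{α/2} = 2.576 (for α = 0.01, two-sided)
z_β = 1.227 (for power = 0.89)
d = 0.68

n = 2 · ((2.576 + 1.227) / 0.68)²
n = 2 · (5.593)²
n ≈ 62.56
Round up to the next whole number: n = 63 per group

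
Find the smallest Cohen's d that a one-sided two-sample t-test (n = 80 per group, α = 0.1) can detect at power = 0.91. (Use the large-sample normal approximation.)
d ≈ 0.41

Minimum detectable effect (two-sample t-test, normal approximation):
d = (z_α + z_β) / √(n/2)
d = (1.282 + 1.341) / √(80/2)
d = 2.622 / 6.325
d ≈ 0.41

By Cohen's convention (0.2 small / 0.5 medium / 0.8 large): small effect.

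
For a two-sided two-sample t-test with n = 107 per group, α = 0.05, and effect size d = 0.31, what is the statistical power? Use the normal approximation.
Power ≈ 0.62

Power calculation (two-sample t-test, normal approximation):
z_β = d · √(n/2) - z_{α/2}
z_β = 0.31 · √(107/2) - 1.960
z_β = 0.31 · 7.314 - 1.960
z_β = 0.307

Power = Φ(z_β) = Φ(0.307) ≈ 0.621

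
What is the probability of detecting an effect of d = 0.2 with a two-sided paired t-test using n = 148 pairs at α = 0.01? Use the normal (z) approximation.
Power ≈ 0.44

Power calculation (paired t-test, normal approximation):
z_β = d · √n - z_{α/2}
z_β = 0.2 · √148 - 2.576
z_β = 0.2 · 12.166 - 2.576
z_β = -0.143

Power = Φ(z_β) = Φ(-0.143) ≈ 0.443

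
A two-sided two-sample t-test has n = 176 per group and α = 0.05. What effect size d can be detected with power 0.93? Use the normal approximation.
d ≈ 0.37

Minimum detectable effect (two-sample t-test, normal approximation):
d = (z_{α/2} + z_β) / √(n/2)
d = (1.960 + 1.476) / √(176/2)
d = 3.436 / 9.381
d ≈ 0.37

By Cohen's convention (0.2 small / 0.5 medium / 0.8 large): small effect.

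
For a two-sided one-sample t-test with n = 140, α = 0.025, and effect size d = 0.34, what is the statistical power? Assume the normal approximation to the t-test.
Power ≈ 0.96

Power calculation (one-sample t-test, normal approximation):
z_β = d · √n - z_{α/2}
z_β = 0.34 · √140 - 2.241
z_β = 0.34 · 11.832 - 2.241
z_β = 1.782

Power = Φ(z_β) = Φ(1.782) ≈ 0.963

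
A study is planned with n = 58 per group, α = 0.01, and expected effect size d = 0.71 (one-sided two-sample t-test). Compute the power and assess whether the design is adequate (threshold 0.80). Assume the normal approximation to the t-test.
Power ≈ 0.93; the study is adequately powered (power ≥ 0.80)

Power calculation (two-sample t-test, normal approximation):
z_β = d · √(n/2) - z_α
z_β = 0.71 · √(58/2) - 2.326
z_β = 0.71 · 5.385 - 2.326
z_β = 1.497

Power = Φ(z_β) = Φ(1.497) ≈ 0.933

Effect size d = 0.71 is medium by Cohen's convention (0.2/0.5/0.8).

Threshold: power ≥ 0.80 is conventionally adequate.
Power ≈ 0.93 → the study is adequately powered (power ≥ 0.80).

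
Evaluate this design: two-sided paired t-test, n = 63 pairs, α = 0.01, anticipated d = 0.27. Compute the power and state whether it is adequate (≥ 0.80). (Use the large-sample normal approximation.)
Power ≈ 0.33; the study is underpowered (power < 0.80)

Power calculation (paired t-test, normal approximation):
z_β = d · √n - z_{α/2}
z_β = 0.27 · √63 - 2.576
z_β = 0.27 · 7.937 - 2.576
z_β = -0.433

Power = Φ(z_β) = Φ(-0.433) ≈ 0.333

Effect size d = 0.27 is small by Cohen's convention (0.2/0.5/0.8).

Threshold: power ≥ 0.80 is conventionally adequate.
Power ≈ 0.33 → the study is underpowered (power < 0.80).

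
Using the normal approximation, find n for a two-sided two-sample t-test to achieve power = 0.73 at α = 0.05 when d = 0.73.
n = 25 per group

Sample size formula (two-sample t-test, normal approximation):
n = 2 · ((z_{α/2} + z_β) / d)²

z_{α/2} = 1.960 (for α = 0.05, two-sided)
z_β = 0.613 (for power = 0.73)
d = 0.73

n = 2 · ((1.960 + 0.613) / 0.73)²
n = 2 · (3.525)²
n ≈ 24.85
Round up to the next whole number: n = 25 per group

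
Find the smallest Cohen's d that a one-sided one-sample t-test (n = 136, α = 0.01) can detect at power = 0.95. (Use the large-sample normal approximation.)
d ≈ 0.34

Minimum detectable effect (one-sample t-test, normal approximation):
d = (z_α + z_β) / √n
d = (2.326 + 1.645) / √136
d = 3.971 / 11.662
d ≈ 0.34

By Cohen's convention (0.2 small / 0.5 medium / 0.8 large): small effect.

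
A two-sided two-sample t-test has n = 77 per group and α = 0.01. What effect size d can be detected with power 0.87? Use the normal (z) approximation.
d ≈ 0.60

Minimum detectable effect (two-sample t-test, normal approximation):
d = (z_{α/2} + z_β) / √(n/2)
d = (2.576 + 1.126) / √(77/2)
d = 3.702 / 6.205
d ≈ 0.60

By Cohen's convention (0.2 small / 0.5 medium / 0.8 large): medium effect.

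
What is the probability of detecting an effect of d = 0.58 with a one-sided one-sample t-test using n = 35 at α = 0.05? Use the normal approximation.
Power ≈ 0.96

Power calculation (one-sample t-test, normal approximation):
z_β = d · √n - z_α
z_β = 0.58 · √35 - 1.645
z_β = 0.58 · 5.916 - 1.645
z_β = 1.786

Power = Φ(z_β) = Φ(1.786) ≈ 0.963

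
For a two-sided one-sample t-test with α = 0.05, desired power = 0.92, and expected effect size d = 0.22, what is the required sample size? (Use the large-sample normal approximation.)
n = 234

Sample size formula (one-sample t-test, normal approximation):
n = ((z_{α/2} + z_β) / d)²

z_{α/2} = 1.960 (for α = 0.05, two-sided)
z_β = 1.405 (for power = 0.92)
d = 0.22

n = ((1.960 + 1.405) / 0.22)²
n = (15.295)²
n ≈ 233.94
Round up to the next whole number: n = 234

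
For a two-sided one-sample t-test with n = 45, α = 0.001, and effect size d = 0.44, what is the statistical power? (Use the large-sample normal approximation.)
Power ≈ 0.37

Power calculation (one-sample t-test, normal approximation):
z_β = d · √n - z_{α/2}
z_β = 0.44 · √45 - 3.291
z_β = 0.44 · 6.708 - 3.291
z_β = -0.339

Power = Φ(z_β) = Φ(-0.339) ≈ 0.367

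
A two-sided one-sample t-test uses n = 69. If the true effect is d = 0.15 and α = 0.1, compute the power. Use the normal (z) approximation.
Power ≈ 0.34

Power calculation (one-sample t-test, normal approximation):
z_β = d · √n - z_{α/2}
z_β = 0.15 · √69 - 1.645
z_β = 0.15 · 8.307 - 1.645
z_β = -0.399

Power = Φ(z_β) = Φ(-0.399) ≈ 0.345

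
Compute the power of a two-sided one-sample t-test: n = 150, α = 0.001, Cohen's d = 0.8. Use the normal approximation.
Power ≈ 1.00

Power calculation (one-sample t-test, normal approximation):
z_β = d · √n - z_{α/2}
z_β = 0.8 · √150 - 3.291
z_β = 0.8 · 12.247 - 3.291
z_β = 6.507

Power = Φ(z_β) = Φ(6.507) ≈ 1.000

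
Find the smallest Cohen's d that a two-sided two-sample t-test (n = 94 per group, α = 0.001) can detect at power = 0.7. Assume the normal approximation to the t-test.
d ≈ 0.56

Minimum detectable effect (two-sample t-test, normal approximation):
d = (z_{α/2} + z_β) / √(n/2)
d = (3.291 + 0.524) / √(94/2)
d = 3.815 / 6.856
d ≈ 0.56

By Cohen's convention (0.2 small / 0.5 medium / 0.8 large): medium effect.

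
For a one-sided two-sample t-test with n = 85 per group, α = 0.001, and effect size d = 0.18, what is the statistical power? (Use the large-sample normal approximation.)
Power ≈ 0.03

Power calculation (two-sample t-test, normal approximation):
z_β = d · √(n/2) - z_α
z_β = 0.18 · √(85/2) - 3.090
z_β = 0.18 · 6.519 - 3.090
z_β = -1.917

Power = Φ(z_β) = Φ(-1.917) ≈ 0.028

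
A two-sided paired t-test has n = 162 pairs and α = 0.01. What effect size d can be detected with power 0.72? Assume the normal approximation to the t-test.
d ≈ 0.25

Minimum detectable effect (paired t-test, normal approximation):
d = (z_{α/2} + z_β) / √n
d = (2.576 + 0.583) / √162
d = 3.159 / 12.728
d ≈ 0.25

By Cohen's convention (0.2 small / 0.5 medium / 0.8 large): small effect.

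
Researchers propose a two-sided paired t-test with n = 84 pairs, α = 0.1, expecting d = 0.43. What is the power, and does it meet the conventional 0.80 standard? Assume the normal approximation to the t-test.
Power ≈ 0.99; the study is adequately powered (power ≥ 0.80)

Power calculation (paired t-test, normal approximation):
z_β = d · √n - z_{α/2}
z_β = 0.43 · √84 - 1.645
z_β = 0.43 · 9.165 - 1.645
z_β = 2.296

Power = Φ(z_β) = Φ(2.296) ≈ 0.989

Effect size d = 0.43 is small by Cohen's convention (0.2/0.5/0.8).

Threshold: power ≥ 0.80 is conventionally adequate.
Power ≈ 0.99 → the study is adequately powered (power ≥ 0.80).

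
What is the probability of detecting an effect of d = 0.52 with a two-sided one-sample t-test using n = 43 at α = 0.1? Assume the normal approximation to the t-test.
Power ≈ 0.96

Power calculation (one-sample t-test, normal approximation):
z_β = d · √n - z_{α/2}
z_β = 0.52 · √43 - 1.645
z_β = 0.52 · 6.557 - 1.645
z_β = 1.765

Power = Φ(z_β) = Φ(1.765) ≈ 0.961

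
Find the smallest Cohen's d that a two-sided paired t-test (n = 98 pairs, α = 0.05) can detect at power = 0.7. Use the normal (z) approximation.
d ≈ 0.25

Minimum detectable effect (paired t-test, normal approximation):
d = (z_{α/2} + z_β) / √n
d = (1.960 + 0.524) / √98
d = 2.484 / 9.899
d ≈ 0.25

By Cohen's convention (0.2 small / 0.5 medium / 0.8 large): small effect.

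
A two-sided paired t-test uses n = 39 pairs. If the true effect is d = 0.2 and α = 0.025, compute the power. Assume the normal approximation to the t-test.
Power ≈ 0.16

Power calculation (paired t-test, normal approximation):
z_β = d · √n - z_{α/2}
z_β = 0.2 · √39 - 2.241
z_β = 0.2 · 6.245 - 2.241
z_β = -0.992

Power = Φ(z_β) = Φ(-0.992) ≈ 0.161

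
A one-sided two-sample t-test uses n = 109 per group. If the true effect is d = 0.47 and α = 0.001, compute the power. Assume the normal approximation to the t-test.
Power ≈ 0.65

Power calculation (two-sample t-test, normal approximation):
z_β = d · √(n/2) - z_α
z_β = 0.47 · √(109/2) - 3.090
z_β = 0.47 · 7.382 - 3.090
z_β = 0.380

Power = Φ(z_β) = Φ(0.380) ≈ 0.648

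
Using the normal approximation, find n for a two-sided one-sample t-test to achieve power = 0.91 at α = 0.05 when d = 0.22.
n = 226

Sample size formula (one-sample t-test, normal approximation):
n = ((z_{α/2} + z_β) / d)²

z_{α/2} = 1.960 (for α = 0.05, two-sided)
z_β = 1.341 (for power = 0.91)
d = 0.22

n = ((1.960 + 1.341) / 0.22)²
n = (15.005)²
n ≈ 225.15
Round up to the next whole number: n = 226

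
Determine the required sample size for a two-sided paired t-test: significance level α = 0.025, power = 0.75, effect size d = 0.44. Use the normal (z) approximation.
n = 44 pairs

Sample size formula (paired t-test, normal approximation):
n = ((z_{α/2} + z_β) / d)²

z_{α/2} = 2.241 (for α = 0.025, two-sided)
z_β = 0.674 (for power = 0.75)
d = 0.44

n = ((2.241 + 0.674) / 0.44)²
n = (6.625)²
n ≈ 43.89
Round up to the next whole number: n = 44 pairs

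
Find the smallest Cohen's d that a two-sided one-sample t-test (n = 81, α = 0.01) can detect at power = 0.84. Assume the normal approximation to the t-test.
d ≈ 0.40

Minimum detectable effect (one-sample t-test, normal approximation):
d = (z_{α/2} + z_β) / √n
d = (2.576 + 0.994) / √81
d = 3.570 / 9.000
d ≈ 0.40

By Cohen's convention (0.2 small / 0.5 medium / 0.8 large): small effect.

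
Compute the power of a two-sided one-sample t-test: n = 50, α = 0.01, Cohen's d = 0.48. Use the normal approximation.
Power ≈ 0.79

Power calculation (one-sample t-test, normal approximation):
z_β = d · √n - z_{α/2}
z_β = 0.48 · √50 - 2.576
z_β = 0.48 · 7.071 - 2.576
z_β = 0.818

Power = Φ(z_β) = Φ(0.818) ≈ 0.793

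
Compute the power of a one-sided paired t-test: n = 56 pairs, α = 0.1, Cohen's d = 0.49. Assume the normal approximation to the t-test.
Power ≈ 0.99

Power calculation (paired t-test, normal approximation):
z_β = d · √n - z_α
z_β = 0.49 · √56 - 1.282
z_β = 0.49 · 7.483 - 1.282
z_β = 2.385

Power = Φ(z_β) = Φ(2.385) ≈ 0.991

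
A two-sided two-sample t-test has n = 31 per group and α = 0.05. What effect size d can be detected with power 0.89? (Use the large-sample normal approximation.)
d ≈ 0.81

Minimum detectable effect (two-sample t-test, normal approximation):
d = (z_{α/2} + z_β) / √(n/2)
d = (1.960 + 1.227) / √(31/2)
d = 3.186 / 3.937
d ≈ 0.81

By Cohen's convention (0.2 small / 0.5 medium / 0.8 large): large effect.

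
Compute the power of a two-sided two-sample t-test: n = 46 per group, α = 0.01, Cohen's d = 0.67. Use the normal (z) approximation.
Power ≈ 0.74

Power calculation (two-sample t-test, normal approximation):
z_β = d · √(n/2) - z_{α/2}
z_β = 0.67 · √(46/2) - 2.576
z_β = 0.67 · 4.796 - 2.576
z_β = 0.637

Power = Φ(z_β) = Φ(0.637) ≈ 0.738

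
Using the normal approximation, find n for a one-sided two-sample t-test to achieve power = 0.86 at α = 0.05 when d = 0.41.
n = 89 per group

Sample size formula (two-sample t-test, normal approximation):
n = 2 · ((z_α + z_β) / d)²

z_α = 1.645 (for α = 0.05, one-sided)
z_β = 1.080 (for power = 0.86)
d = 0.41

n = 2 · ((1.645 + 1.080) / 0.41)²
n = 2 · (6.646)²
n ≈ 88.34
Round up to the next whole number: n = 89 per group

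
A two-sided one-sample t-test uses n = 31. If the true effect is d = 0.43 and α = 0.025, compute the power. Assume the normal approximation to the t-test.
Power ≈ 0.56

Power calculation (one-sample t-test, normal approximation):
z_β = d · √n - z_{α/2}
z_β = 0.43 · √31 - 2.241
z_β = 0.43 · 5.568 - 2.241
z_β = 0.153

Power = Φ(z_β) = Φ(0.153) ≈ 0.561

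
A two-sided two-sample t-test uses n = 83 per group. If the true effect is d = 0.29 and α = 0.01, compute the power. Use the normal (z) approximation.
Power ≈ 0.24

Power calculation (two-sample t-test, normal approximation):
z_β = d · √(n/2) - z_{α/2}
z_β = 0.29 · √(83/2) - 2.576
z_β = 0.29 · 6.442 - 2.576
z_β = -0.708

Power = Φ(z_β) = Φ(-0.708) ≈ 0.240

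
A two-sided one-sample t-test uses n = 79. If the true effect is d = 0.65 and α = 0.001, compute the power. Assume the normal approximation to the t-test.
Power ≈ 0.99

Power calculation (one-sample t-test, normal approximation):
z_β = d · √n - z_{α/2}
z_β = 0.65 · √79 - 3.291
z_β = 0.65 · 8.888 - 3.291
z_β = 2.487

Power = Φ(z_β) = Φ(2.487) ≈ 0.994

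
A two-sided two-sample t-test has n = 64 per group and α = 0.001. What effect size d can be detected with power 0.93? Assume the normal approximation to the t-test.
d ≈ 0.84

Minimum detectable effect (two-sample t-test, normal approximation):
d = (z_{α/2} + z_β) / √(n/2)
d = (3.291 + 1.476) / √(64/2)
d = 4.766 / 5.657
d ≈ 0.84

By Cohen's convention (0.2 small / 0.5 medium / 0.8 large): large effect.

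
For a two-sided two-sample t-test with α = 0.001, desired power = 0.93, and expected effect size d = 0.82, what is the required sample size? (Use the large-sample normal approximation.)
n = 68 per group

Sample size formula (two-sample t-test, normal approximation):
n = 2 · ((z_{α/2} + z_β) / d)²

z_{α/2} = 3.291 (for α = 0.001, two-sided)
z_β = 1.476 (for power = 0.93)
d = 0.82

n = 2 · ((3.291 + 1.476) / 0.82)²
n = 2 · (5.813)²
n ≈ 67.58
Round up to the next whole number: n = 68 per group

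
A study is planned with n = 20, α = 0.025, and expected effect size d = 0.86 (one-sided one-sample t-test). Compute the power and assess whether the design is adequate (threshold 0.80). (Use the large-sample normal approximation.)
Power ≈ 0.97; the study is adequately powered (power ≥ 0.80)

Power calculation (one-sample t-test, normal approximation):
z_β = d · √n - z_α
z_β = 0.86 · √20 - 1.960
z_β = 0.86 · 4.472 - 1.960
z_β = 1.886

Power = Φ(z_β) = Φ(1.886) ≈ 0.970

Effect size d = 0.86 is large by Cohen's convention (0.2/0.5/0.8).

Threshold: power ≥ 0.80 is conventionally adequate.
Power ≈ 0.97 → the study is adequately powered (power ≥ 0.80).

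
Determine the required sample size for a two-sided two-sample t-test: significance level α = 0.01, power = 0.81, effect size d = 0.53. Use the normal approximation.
n = 85 per group

Sample size formula (two-sample t-test, normal approximation):
n = 2 · ((z_{α/2} + z_β) / d)²

z_{α/2} = 2.576 (for α = 0.01, two-sided)
z_β = 0.878 (for power = 0.81)
d = 0.53

n = 2 · ((2.576 + 0.878) / 0.53)²
n = 2 · (6.517)²
n ≈ 84.94
Round up to the next whole number: n = 85 per group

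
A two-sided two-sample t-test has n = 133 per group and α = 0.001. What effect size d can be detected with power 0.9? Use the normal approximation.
d ≈ 0.56

Minimum detectable effect (two-sample t-test, normal approximation):
d = (z_{α/2} + z_β) / √(n/2)
d = (3.291 + 1.282) / √(133/2)
d = 4.572 / 8.155
d ≈ 0.56

By Cohen's convention (0.2 small / 0.5 medium / 0.8 large): medium effect.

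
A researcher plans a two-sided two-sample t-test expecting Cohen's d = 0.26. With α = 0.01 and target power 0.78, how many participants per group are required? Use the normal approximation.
n = 332 per group

Sample size formula (two-sample t-test, normal approximation):
n = 2 · ((z_{α/2} + z_β) / d)²

z_{α/2} = 2.576 (for α = 0.01, two-sided)
z_β = 0.772 (for power = 0.78)
d = 0.26

n = 2 · ((2.576 + 0.772) / 0.26)²
n = 2 · (12.877)²
n ≈ 331.63
Round up to the next whole number: n = 332 per group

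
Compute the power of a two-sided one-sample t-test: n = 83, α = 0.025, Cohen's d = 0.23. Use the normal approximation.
Power ≈ 0.44

Power calculation (one-sample t-test, normal approximation):
z_β = d · √n - z_{α/2}
z_β = 0.23 · √83 - 2.241
z_β = 0.23 · 9.110 - 2.241
z_β = -0.146

Power = Φ(z_β) = Φ(-0.146) ≈ 0.442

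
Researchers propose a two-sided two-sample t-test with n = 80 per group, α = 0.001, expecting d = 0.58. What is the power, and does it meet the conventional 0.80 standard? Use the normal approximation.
Power ≈ 0.65; the study is underpowered (power < 0.80)

Power calculation (two-sample t-test, normal approximation):
z_β = d · √(n/2) - z_{α/2}
z_β = 0.58 · √(80/2) - 3.291
z_β = 0.58 · 6.325 - 3.291
z_β = 0.378

Power = Φ(z_β) = Φ(0.378) ≈ 0.647

Effect size d = 0.58 is medium by Cohen's convention (0.2/0.5/0.8).

Threshold: power ≥ 0.80 is conventionally adequate.
Power ≈ 0.65 → the study is underpowered (power < 0.80).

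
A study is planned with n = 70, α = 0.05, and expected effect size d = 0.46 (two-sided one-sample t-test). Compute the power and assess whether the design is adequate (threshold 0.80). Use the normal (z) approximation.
Power ≈ 0.97; the study is adequately powered (power ≥ 0.80)

Power calculation (one-sample t-test, normal approximation):
z_β = d · √n - z_{α/2}
z_β = 0.46 · √70 - 1.960
z_β = 0.46 · 8.367 - 1.960
z_β = 1.889

Power = Φ(z_β) = Φ(1.889) ≈ 0.971

Effect size d = 0.46 is small by Cohen's convention (0.2/0.5/0.8).

Threshold: power ≥ 0.80 is conventionally adequate.
Power ≈ 0.97 → the study is adequately powered (power ≥ 0.80).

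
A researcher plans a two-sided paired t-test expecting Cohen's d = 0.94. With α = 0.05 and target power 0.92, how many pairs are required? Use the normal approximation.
n = 13 pairs

Sample size formula (paired t-test, normal approximation):
n = ((z_{α/2} + z_β) / d)²

z_{α/2} = 1.960 (for α = 0.05, two-sided)
z_β = 1.405 (for power = 0.92)
d = 0.94

n = ((1.960 + 1.405) / 0.94)²
n = (3.580)²
n ≈ 12.82
Round up to the next whole number: n = 13 pairs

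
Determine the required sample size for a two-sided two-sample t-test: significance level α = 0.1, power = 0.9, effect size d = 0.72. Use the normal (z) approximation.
n = 34 per group

Sample size formula (two-sample t-test, normal approximation):
n = 2 · ((z_{α/2} + z_β) / d)²

z_{α/2} = 1.645 (for α = 0.1, two-sided)
z_β = 1.282 (for power = 0.9)
d = 0.72

n = 2 · ((1.645 + 1.282) / 0.72)²
n = 2 · (4.065)²
n ≈ 33.05
Round up to the next whole number: n = 34 per group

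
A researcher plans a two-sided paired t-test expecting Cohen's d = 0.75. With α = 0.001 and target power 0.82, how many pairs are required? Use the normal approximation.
n = 32 pairs

Sample size formula (paired t-test, normal approximation):
n = ((z_{α/2} + z_β) / d)²

z_{α/2} = 3.291 (for α = 0.001, two-sided)
z_β = 0.915 (for power = 0.82)
d = 0.75

n = ((3.291 + 0.915) / 0.75)²
n = (5.608)²
n ≈ 31.45
Round up to the next whole number: n = 32 pairs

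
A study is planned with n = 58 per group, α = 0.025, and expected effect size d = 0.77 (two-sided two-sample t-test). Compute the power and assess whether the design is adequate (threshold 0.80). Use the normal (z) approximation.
Power ≈ 0.97; the study is adequately powered (power ≥ 0.80)

Power calculation (two-sample t-test, normal approximation):
z_β = d · √(n/2) - z_{α/2}
z_β = 0.77 · √(58/2) - 2.241
z_β = 0.77 · 5.385 - 2.241
z_β = 1.905

Power = Φ(z_β) = Φ(1.905) ≈ 0.972

Effect size d = 0.77 is medium by Cohen's convention (0.2/0.5/0.8).

Threshold: power ≥ 0.80 is conventionally adequate.
Power ≈ 0.97 → the study is adequately powered (power ≥ 0.80).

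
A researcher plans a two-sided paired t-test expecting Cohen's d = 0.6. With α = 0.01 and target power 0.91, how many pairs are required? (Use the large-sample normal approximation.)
n = 43 pairs

Sample size formula (paired t-test, normal approximation):
n = ((z_{α/2} + z_β) / d)²

z_{α/2} = 2.576 (for α = 0.01, two-sided)
z_β = 1.341 (for power = 0.91)
d = 0.6

n = ((2.576 + 1.341) / 0.6)²
n = (6.528)²
n ≈ 42.61
Round up to the next whole number: n = 43 pairs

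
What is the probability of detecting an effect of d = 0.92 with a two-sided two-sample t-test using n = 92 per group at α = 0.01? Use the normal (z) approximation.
Power ≈ 1.00

Power calculation (two-sample t-test, normal approximation):
z_β = d · √(n/2) - z_{α/2}
z_β = 0.92 · √(92/2) - 2.576
z_β = 0.92 · 6.782 - 2.576
z_β = 3.664

Power = Φ(z_β) = Φ(3.664) ≈ 1.000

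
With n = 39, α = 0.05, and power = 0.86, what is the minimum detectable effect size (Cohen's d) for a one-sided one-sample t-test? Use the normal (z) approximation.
d ≈ 0.44

Minimum detectable effect (one-sample t-test, normal approximation):
d = (z_α + z_β) / √n
d = (1.645 + 1.080) / √39
d = 2.725 / 6.245
d ≈ 0.44

By Cohen's convention (0.2 small / 0.5 medium / 0.8 large): small effect.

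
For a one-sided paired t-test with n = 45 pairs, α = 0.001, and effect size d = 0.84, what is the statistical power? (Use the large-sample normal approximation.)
Power ≈ 0.99

Power calculation (paired t-test, normal approximation):
z_β = d · √n - z_α
z_β = 0.84 · √45 - 3.090
z_β = 0.84 · 6.708 - 3.090
z_β = 2.545

Power = Φ(z_β) = Φ(2.545) ≈ 0.995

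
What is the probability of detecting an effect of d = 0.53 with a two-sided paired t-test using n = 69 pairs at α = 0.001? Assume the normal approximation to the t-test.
Power ≈ 0.87

Power calculation (paired t-test, normal approximation):
z_β = d · √n - z_{α/2}
z_β = 0.53 · √69 - 3.291
z_β = 0.53 · 8.307 - 3.291
z_β = 1.112

Power = Φ(z_β) = Φ(1.112) ≈ 0.867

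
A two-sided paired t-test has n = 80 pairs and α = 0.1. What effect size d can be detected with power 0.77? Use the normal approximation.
d ≈ 0.27

Minimum detectable effect (paired t-test, normal approximation):
d = (z_{α/2} + z_β) / √n
d = (1.645 + 0.739) / √80
d = 2.384 / 8.944
d ≈ 0.27

By Cohen's convention (0.2 small / 0.5 medium / 0.8 large): small effect.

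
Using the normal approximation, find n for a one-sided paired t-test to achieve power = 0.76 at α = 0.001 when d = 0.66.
n = 34 pairs

Sample size formula (paired t-test, normal approximation):
n = ((z_α + z_β) / d)²

z_α = 3.090 (for α = 0.001, one-sided)
z_β = 0.706 (for power = 0.76)
d = 0.66

n = ((3.090 + 0.706) / 0.66)²
n = (5.752)²
n ≈ 33.09
Round up to the next whole number: n = 34 pairs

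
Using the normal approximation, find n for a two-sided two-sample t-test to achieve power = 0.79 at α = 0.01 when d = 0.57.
n = 71 per group

Sample size formula (two-sample t-test, normal approximation):
n = 2 · ((z_{α/2} + z_β) / d)²

z_{α/2} = 2.576 (for α = 0.01, two-sided)
z_β = 0.806 (for power = 0.79)
d = 0.57

n = 2 · ((2.576 + 0.806) / 0.57)²
n = 2 · (5.933)²
n ≈ 70.40
Round up to the next whole number: n = 71 per group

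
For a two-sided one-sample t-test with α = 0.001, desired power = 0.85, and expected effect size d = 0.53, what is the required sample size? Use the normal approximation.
n = 67

Sample size formula (one-sample t-test, normal approximation):
n = ((z_{α/2} + z_β) / d)²

z_{α/2} = 3.291 (for α = 0.001, two-sided)
z_β = 1.036 (for power = 0.85)
d = 0.53

n = ((3.291 + 1.036) / 0.53)²
n = (8.164)²
n ≈ 66.65
Round up to the next whole number: n = 67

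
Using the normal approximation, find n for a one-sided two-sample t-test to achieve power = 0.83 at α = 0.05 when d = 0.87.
n = 18 per group

Sample size formula (two-sample t-test, normal approximation):
n = 2 · ((z_α + z_β) / d)²

z_α = 1.645 (for α = 0.05, one-sided)
z_β = 0.954 (for power = 0.83)
d = 0.87

n = 2 · ((1.645 + 0.954) / 0.87)²
n = 2 · (2.987)²
n ≈ 17.84
Round up to the next whole number: n = 18 per group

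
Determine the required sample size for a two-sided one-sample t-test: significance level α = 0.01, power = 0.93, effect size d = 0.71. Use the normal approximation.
n = 33

Sample size formula (one-sample t-test, normal approximation):
n = ((z_{α/2} + z_β) / d)²

z_{α/2} = 2.576 (for α = 0.01, two-sided)
z_β = 1.476 (for power = 0.93)
d = 0.71

n = ((2.576 + 1.476) / 0.71)²
n = (5.707)²
n ≈ 32.57
Round up to the next whole number: n = 33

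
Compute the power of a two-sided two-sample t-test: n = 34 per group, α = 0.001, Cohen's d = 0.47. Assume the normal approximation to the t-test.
Power ≈ 0.09

Power calculation (two-sample t-test, normal approximation):
z_β = d · √(n/2) - z_{α/2}
z_β = 0.47 · √(34/2) - 3.291
z_β = 0.47 · 4.123 - 3.291
z_β = -1.353

Power = Φ(z_β) = Φ(-1.353) ≈ 0.088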